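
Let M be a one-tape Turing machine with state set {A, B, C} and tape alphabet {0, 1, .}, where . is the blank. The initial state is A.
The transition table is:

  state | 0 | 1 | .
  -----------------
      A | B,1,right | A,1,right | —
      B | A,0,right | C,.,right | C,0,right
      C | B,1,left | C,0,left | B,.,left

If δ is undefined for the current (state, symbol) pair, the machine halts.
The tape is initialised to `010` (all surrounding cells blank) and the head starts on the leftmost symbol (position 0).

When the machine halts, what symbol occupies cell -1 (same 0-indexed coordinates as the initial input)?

0

state=A head=0 tape=.[0]10   (A,0)→(B,1,right)
state=B head=1 tape=.1[1]0   (B,1)→(C,.,right)
state=C head=2 tape=.1.[0]   (C,0)→(B,1,left)
state=B head=1 tape=.1[.]1   (B,.)→(C,0,right)
state=C head=2 tape=.10[1]   (C,1)→(C,0,left)
state=C head=1 tape=.1[0]0   (C,0)→(B,1,left)
state=B head=0 tape=.[1]10   (B,1)→(C,.,right)
state=C head=1 tape=..[1]0   (C,1)→(C,0,left)
state=C head=0 tape=.[.]00   (C,.)→(B,.,left)
state=B head=-1 tape=[.].00   (B,.)→(C,0,right)
state=C head=0 tape=0[.]00   (C,.)→(B,.,left)
state=B head=-1 tape=[0].00   (B,0)→(A,0,right)
state=A head=0 tape=0[.]00
Cell -1 holds 0 when M halts.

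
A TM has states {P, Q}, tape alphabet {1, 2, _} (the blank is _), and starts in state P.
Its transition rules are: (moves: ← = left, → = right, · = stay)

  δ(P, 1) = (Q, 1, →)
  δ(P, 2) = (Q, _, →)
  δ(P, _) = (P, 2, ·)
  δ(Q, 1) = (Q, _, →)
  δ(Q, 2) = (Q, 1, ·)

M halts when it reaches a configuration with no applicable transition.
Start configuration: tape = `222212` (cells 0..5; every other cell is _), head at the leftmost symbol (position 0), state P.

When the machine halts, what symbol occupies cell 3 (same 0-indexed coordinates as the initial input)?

_

state=P head=0 tape=[2]22212_   (P,2)→(Q,_,→)
state=Q head=1 tape=_[2]2212_   (Q,2)→(Q,1,·)
state=Q head=1 tape=_[1]2212_   (Q,1)→(Q,_,→)
state=Q head=2 tape=__[2]212_   (Q,2)→(Q,1,·)
state=Q head=2 tape=__[1]212_   (Q,1)→(Q,_,→)
state=Q head=3 tape=___[2]12_   (Q,2)→(Q,1,·)
state=Q head=3 tape=___[1]12_   (Q,1)→(Q,_,→)
state=Q head=4 tape=____[1]2_   (Q,1)→(Q,_,→)
state=Q head=5 tape=_____[2]_   (Q,2)→(Q,1,·)
state=Q head=5 tape=_____[1]_   (Q,1)→(Q,_,→)
state=Q head=6 tape=______[_]
Cell 3 holds _ when M halts.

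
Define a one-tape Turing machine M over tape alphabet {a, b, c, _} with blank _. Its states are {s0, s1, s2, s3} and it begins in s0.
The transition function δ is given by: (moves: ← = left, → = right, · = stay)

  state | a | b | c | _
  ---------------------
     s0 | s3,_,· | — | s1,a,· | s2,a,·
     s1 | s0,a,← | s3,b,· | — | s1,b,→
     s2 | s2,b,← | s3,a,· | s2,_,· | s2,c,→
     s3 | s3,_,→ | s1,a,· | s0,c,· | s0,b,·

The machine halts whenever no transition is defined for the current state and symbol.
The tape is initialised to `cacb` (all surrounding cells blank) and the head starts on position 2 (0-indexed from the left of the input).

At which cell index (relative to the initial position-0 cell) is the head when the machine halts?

1

s0 | ca[c]b   read c → write a, move ·, go to s1
s1 | ca[a]b   read a → write a, move ←, go to s0
s0 | c[a]ab   read a → write _, move ·, go to s3
s3 | c[_]ab   read _ → write b, move ·, go to s0
s0 | c[b]ab
At halt the head is at cell 1.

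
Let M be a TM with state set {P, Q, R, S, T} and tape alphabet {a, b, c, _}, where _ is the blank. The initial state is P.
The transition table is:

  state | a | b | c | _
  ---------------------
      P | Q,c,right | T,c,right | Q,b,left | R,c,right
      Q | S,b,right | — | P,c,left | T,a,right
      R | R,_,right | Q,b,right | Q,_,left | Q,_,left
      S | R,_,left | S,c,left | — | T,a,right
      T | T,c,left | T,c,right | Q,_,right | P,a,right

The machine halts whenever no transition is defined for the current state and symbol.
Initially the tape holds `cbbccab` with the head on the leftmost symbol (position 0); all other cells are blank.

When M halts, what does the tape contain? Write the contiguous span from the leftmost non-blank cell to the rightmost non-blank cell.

ac_a_bc_ab

P | ___[c]bbccab   read c → write b, move left, go to Q
Q | __[_]bbbccab   read _ → write a, move right, go to T
T | __a[b]bbccab   read b → write c, move right, go to T
T | __ac[b]bccab   read b → write c, move right, go to T
T | __acc[b]ccab   read b → write c, move right, go to T
T | __accc[c]cab   read c → write _, move right, go to Q
Q | __accc_[c]ab   read c → write c, move left, go to P
P | __accc[_]cab   read _ → write c, move right, go to R
R | __acccc[c]ab   read c → write _, move left, go to Q
Q | __accc[c]_ab   read c → write c, move left, go to P
P | __acc[c]c_ab   read c → write b, move left, go to Q
Q | __ac[c]bc_ab   read c → write c, move left, go to P
P | __a[c]cbc_ab   read c → write b, move left, go to Q
Q | __[a]bcbc_ab   read a → write b, move right, go to S
S | __b[b]cbc_ab   read b → write c, move left, go to S
S | __[b]ccbc_ab   read b → write c, move left, go to S
S | _[_]cccbc_ab   read _ → write a, move right, go to T
T | _a[c]ccbc_ab   read c → write _, move right, go to Q
Q | _a_[c]cbc_ab   read c → write c, move left, go to P
P | _a[_]ccbc_ab   read _ → write c, move right, go to R
R | _ac[c]cbc_ab   read c → write _, move left, go to Q
Q | _a[c]_cbc_ab   read c → write c, move left, go to P
P | _[a]c_cbc_ab   read a → write c, move right, go to Q
Q | _c[c]_cbc_ab   read c → write c, move left, go to P
P | _[c]c_cbc_ab   read c → write b, move left, go to Q
Q | [_]bc_cbc_ab   read _ → write a, move right, go to T
T | a[b]c_cbc_ab   read b → write c, move right, go to T
T | ac[c]_cbc_ab   read c → write _, move right, go to Q
Q | ac_[_]cbc_ab   read _ → write a, move right, go to T
T | ac_a[c]bc_ab   read c → write _, move right, go to Q
Q | ac_a_[b]c_ab
The non-blank tape span at halt is ac_a_bc_ab.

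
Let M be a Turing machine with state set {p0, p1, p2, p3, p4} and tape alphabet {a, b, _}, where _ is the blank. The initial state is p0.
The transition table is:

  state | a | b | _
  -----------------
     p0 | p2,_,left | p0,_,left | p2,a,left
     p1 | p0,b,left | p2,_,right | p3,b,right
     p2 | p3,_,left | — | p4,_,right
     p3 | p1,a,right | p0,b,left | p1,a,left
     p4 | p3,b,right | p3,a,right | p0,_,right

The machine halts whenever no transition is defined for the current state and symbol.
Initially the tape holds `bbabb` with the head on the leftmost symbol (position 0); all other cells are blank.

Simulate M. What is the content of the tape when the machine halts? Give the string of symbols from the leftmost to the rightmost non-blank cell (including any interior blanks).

p0 | __[b]babb   read b → write _, move left, go to p0
p0 | _[_]_babb   read _ → write a, move left, go to p2
p2 | [_]a_babb   read _ → write _, move right, go to p4
p4 | _[a]_babb   read a → write b, move right, go to p3
p3 | _b[_]babb   read _ → write a, move left, go to p1
p1 | _[b]ababb   read b → write _, move right, go to p2
p2 | __[a]babb   read a → write _, move left, go to p3
p3 | _[_]_babb   read _ → write a, move left, go to p1
p1 | [_]a_babb   read _ → write b, move right, go to p3
p3 | b[a]_babb   read a → write a, move right, go to p1
p1 | ba[_]babb   read _ → write b, move right, go to p3
p3 | bab[b]abb   read b → write b, move left, go to p0
p0 | ba[b]babb   read b → write _, move left, go to p0
p0 | b[a]_babb   read a → write _, move left, go to p2
p2 | [b]__babb
The non-blank tape span at halt is b__babb.

b__babb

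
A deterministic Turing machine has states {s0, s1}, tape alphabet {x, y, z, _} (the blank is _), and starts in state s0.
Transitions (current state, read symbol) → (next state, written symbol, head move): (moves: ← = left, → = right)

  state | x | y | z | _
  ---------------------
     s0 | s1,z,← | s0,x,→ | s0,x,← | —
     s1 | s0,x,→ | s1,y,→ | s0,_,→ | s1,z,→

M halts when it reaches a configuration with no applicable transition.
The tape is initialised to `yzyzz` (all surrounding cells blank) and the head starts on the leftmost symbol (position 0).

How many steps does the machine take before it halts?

state=s0 head=0 tape=_[y]zyzz   (s0,y)→(s0,x,→)
state=s0 head=1 tape=_x[z]yzz   (s0,z)→(s0,x,←)
state=s0 head=0 tape=_[x]xyzz   (s0,x)→(s1,z,←)
state=s1 head=-1 tape=[_]zxyzz   (s1,_)→(s1,z,→)
state=s1 head=0 tape=z[z]xyzz   (s1,z)→(s0,_,→)
state=s0 head=1 tape=z_[x]yzz   (s0,x)→(s1,z,←)
state=s1 head=0 tape=z[_]zyzz   (s1,_)→(s1,z,→)
state=s1 head=1 tape=zz[z]yzz   (s1,z)→(s0,_,→)
state=s0 head=2 tape=zz_[y]zz   (s0,y)→(s0,x,→)
state=s0 head=3 tape=zz_x[z]z   (s0,z)→(s0,x,←)
state=s0 head=2 tape=zz_[x]xz   (s0,x)→(s1,z,←)
state=s1 head=1 tape=zz[_]zxz   (s1,_)→(s1,z,→)
state=s1 head=2 tape=zzz[z]xz   (s1,z)→(s0,_,→)
state=s0 head=3 tape=zzz_[x]z   (s0,x)→(s1,z,←)
state=s1 head=2 tape=zzz[_]zz   (s1,_)→(s1,z,→)
state=s1 head=3 tape=zzzz[z]z   (s1,z)→(s0,_,→)
state=s0 head=4 tape=zzzz_[z]   (s0,z)→(s0,x,←)
state=s0 head=3 tape=zzzz[_]x
M halts after 17 transitions.

17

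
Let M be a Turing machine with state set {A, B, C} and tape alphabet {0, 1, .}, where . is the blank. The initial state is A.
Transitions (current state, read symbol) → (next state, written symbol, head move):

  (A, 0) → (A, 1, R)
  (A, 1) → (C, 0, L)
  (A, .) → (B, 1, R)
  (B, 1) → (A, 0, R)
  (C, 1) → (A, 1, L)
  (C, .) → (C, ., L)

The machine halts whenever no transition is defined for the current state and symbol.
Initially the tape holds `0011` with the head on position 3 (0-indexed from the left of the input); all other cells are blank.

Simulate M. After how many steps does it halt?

state=A head=3 tape=.001[1]..   (A,1)→(C,0,L)
state=C head=2 tape=.00[1]0..   (C,1)→(A,1,L)
state=A head=1 tape=.0[0]10..   (A,0)→(A,1,R)
state=A head=2 tape=.01[1]0..   (A,1)→(C,0,L)
state=C head=1 tape=.0[1]00..   (C,1)→(A,1,L)
state=A head=0 tape=.[0]100..   (A,0)→(A,1,R)
state=A head=1 tape=.1[1]00..   (A,1)→(C,0,L)
state=C head=0 tape=.[1]000..   (C,1)→(A,1,L)
state=A head=-1 tape=[.]1000..   (A,.)→(B,1,R)
state=B head=0 tape=1[1]000..   (B,1)→(A,0,R)
state=A head=1 tape=10[0]00..   (A,0)→(A,1,R)
state=A head=2 tape=101[0]0..   (A,0)→(A,1,R)
state=A head=3 tape=1011[0]..   (A,0)→(A,1,R)
state=A head=4 tape=10111[.].   (A,.)→(B,1,R)
state=B head=5 tape=101111[.]
M halts after 14 transitions.

14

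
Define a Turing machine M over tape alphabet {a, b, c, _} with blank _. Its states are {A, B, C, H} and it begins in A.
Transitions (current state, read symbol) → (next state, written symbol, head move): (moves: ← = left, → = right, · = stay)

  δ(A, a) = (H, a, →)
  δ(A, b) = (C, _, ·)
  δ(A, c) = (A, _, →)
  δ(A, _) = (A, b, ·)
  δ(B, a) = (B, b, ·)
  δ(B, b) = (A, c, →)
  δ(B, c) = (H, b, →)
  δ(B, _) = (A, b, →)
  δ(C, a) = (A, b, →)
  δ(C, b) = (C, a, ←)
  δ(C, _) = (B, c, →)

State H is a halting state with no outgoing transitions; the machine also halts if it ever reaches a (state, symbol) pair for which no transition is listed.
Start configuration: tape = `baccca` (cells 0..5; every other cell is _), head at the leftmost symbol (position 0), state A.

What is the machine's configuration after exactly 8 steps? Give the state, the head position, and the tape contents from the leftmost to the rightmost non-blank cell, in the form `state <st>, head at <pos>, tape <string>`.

A | [b]accca_   read b → write _, move ·, go to C
C | [_]accca_   read _ → write c, move →, go to B
B | c[a]ccca_   read a → write b, move ·, go to B
B | c[b]ccca_   read b → write c, move →, go to A
A | cc[c]cca_   read c → write _, move →, go to A
A | cc_[c]ca_   read c → write _, move →, go to A
A | cc__[c]a_   read c → write _, move →, go to A
A | cc___[a]_   read a → write a, move →, go to H
H | cc___a[_]
After 8 steps: state H, head at 6, tape cc___a.

state H, head at 6, tape cc___a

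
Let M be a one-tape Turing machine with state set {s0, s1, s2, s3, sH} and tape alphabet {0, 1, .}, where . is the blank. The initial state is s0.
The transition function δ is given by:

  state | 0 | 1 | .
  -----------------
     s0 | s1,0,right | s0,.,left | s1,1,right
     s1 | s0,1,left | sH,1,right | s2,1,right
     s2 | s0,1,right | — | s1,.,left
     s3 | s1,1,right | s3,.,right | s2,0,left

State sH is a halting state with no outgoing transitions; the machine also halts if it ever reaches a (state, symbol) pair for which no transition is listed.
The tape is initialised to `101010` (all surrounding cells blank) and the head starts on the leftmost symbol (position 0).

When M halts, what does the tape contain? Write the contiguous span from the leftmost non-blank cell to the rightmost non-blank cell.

s0 | ..[1]01010   read 1 → write ., move left, go to s0
s0 | .[.].01010   read . → write 1, move right, go to s1
s1 | .1[.]01010   read . → write 1, move right, go to s2
s2 | .11[0]1010   read 0 → write 1, move right, go to s0
s0 | .111[1]010   read 1 → write ., move left, go to s0
s0 | .11[1].010   read 1 → write ., move left, go to s0
s0 | .1[1]..010   read 1 → write ., move left, go to s0
s0 | .[1]...010   read 1 → write ., move left, go to s0
s0 | [.]....010   read . → write 1, move right, go to s1
s1 | 1[.]...010   read . → write 1, move right, go to s2
s2 | 11[.]..010   read . → write ., move left, go to s1
s1 | 1[1]...010   read 1 → write 1, move right, go to sH
sH | 11[.]..010
The non-blank tape span at halt is 11...010.

11...010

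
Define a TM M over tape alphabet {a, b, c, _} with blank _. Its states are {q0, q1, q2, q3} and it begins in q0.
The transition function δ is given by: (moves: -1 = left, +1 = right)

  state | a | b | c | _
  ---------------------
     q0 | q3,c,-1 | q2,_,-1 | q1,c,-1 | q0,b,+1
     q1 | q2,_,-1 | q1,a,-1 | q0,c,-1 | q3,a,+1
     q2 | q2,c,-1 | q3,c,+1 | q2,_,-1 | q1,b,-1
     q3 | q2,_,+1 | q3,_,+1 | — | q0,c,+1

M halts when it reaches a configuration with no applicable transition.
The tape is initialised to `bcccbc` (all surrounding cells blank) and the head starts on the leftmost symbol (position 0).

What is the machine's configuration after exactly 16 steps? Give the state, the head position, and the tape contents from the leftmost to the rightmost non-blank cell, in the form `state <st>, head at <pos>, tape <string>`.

q0 | ____[b]cccbc   read b → write _, move -1, go to q2
q2 | ___[_]_cccbc   read _ → write b, move -1, go to q1
q1 | __[_]b_cccbc   read _ → write a, move +1, go to q3
q3 | __a[b]_cccbc   read b → write _, move +1, go to q3
q3 | __a_[_]cccbc   read _ → write c, move +1, go to q0
q0 | __a_c[c]ccbc   read c → write c, move -1, go to q1
q1 | __a_[c]cccbc   read c → write c, move -1, go to q0
q0 | __a[_]ccccbc   read _ → write b, move +1, go to q0
q0 | __ab[c]cccbc   read c → write c, move -1, go to q1
q1 | __a[b]ccccbc   read b → write a, move -1, go to q1
q1 | __[a]accccbc   read a → write _, move -1, go to q2
q2 | _[_]_accccbc   read _ → write b, move -1, go to q1
q1 | [_]b_accccbc   read _ → write a, move +1, go to q3
q3 | a[b]_accccbc   read b → write _, move +1, go to q3
q3 | a_[_]accccbc   read _ → write c, move +1, go to q0
q0 | a_c[a]ccccbc   read a → write c, move -1, go to q3
q3 | a_[c]cccccbc
After 16 steps: state q3, head at -2, tape a_ccccccbc.

state q3, head at -2, tape a_ccccccbc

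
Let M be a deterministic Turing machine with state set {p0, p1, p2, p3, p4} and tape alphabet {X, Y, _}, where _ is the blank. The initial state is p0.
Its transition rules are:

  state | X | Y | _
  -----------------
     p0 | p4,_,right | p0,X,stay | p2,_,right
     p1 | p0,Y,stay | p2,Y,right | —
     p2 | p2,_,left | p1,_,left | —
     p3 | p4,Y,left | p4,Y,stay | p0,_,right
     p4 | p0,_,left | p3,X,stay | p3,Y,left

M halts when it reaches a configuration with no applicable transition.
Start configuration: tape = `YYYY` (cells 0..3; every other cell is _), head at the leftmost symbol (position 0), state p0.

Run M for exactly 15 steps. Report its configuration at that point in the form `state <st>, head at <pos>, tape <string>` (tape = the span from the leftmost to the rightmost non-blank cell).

p0 | _[Y]YYY   read Y → write X, move stay, go to p0
p0 | _[X]YYY   read X → write _, move right, go to p4
p4 | __[Y]YY   read Y → write X, move stay, go to p3
p3 | __[X]YY   read X → write Y, move left, go to p4
p4 | _[_]YYY   read _ → write Y, move left, go to p3
p3 | [_]YYYY   read _ → write _, move right, go to p0
p0 | _[Y]YYY   read Y → write X, move stay, go to p0
p0 | _[X]YYY   read X → write _, move right, go to p4
p4 | __[Y]YY   read Y → write X, move stay, go to p3
p3 | __[X]YY   read X → write Y, move left, go to p4
p4 | _[_]YYY   read _ → write Y, move left, go to p3
p3 | [_]YYYY   read _ → write _, move right, go to p0
p0 | _[Y]YYY   read Y → write X, move stay, go to p0
p0 | _[X]YYY   read X → write _, move right, go to p4
p4 | __[Y]YY   read Y → write X, move stay, go to p3
p3 | __[X]YY
After 15 steps: state p3, head at 1, tape XYY.

state p3, head at 1, tape XYY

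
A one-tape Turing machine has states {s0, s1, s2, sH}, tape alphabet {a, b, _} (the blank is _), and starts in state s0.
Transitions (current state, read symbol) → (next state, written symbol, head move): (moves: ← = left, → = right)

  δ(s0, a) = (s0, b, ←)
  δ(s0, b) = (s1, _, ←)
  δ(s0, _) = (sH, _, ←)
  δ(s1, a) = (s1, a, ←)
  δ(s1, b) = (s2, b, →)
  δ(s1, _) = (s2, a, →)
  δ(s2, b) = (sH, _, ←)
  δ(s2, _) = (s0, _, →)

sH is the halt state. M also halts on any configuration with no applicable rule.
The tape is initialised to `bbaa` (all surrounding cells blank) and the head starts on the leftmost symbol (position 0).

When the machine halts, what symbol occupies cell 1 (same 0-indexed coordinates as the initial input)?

state=s0 head=0 tape=_[b]baa   (s0,b)→(s1,_,←)
state=s1 head=-1 tape=[_]_baa   (s1,_)→(s2,a,→)
state=s2 head=0 tape=a[_]baa   (s2,_)→(s0,_,→)
state=s0 head=1 tape=a_[b]aa   (s0,b)→(s1,_,←)
state=s1 head=0 tape=a[_]_aa   (s1,_)→(s2,a,→)
state=s2 head=1 tape=aa[_]aa   (s2,_)→(s0,_,→)
state=s0 head=2 tape=aa_[a]a   (s0,a)→(s0,b,←)
state=s0 head=1 tape=aa[_]ba   (s0,_)→(sH,_,←)
state=sH head=0 tape=a[a]_ba
Cell 1 holds _ when M halts.

_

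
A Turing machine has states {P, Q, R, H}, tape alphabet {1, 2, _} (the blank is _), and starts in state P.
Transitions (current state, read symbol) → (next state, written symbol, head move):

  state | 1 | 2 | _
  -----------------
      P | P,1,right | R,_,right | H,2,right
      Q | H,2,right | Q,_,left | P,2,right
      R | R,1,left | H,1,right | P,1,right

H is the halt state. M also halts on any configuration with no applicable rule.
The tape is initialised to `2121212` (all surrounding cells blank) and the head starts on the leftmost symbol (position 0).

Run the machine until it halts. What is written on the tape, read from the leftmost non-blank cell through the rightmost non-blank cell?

111111_12

state=P head=0 tape=[2]121212___   (P,2)→(R,_,right)
state=R head=1 tape=_[1]21212___   (R,1)→(R,1,left)
state=R head=0 tape=[_]121212___   (R,_)→(P,1,right)
state=P head=1 tape=1[1]21212___   (P,1)→(P,1,right)
state=P head=2 tape=11[2]1212___   (P,2)→(R,_,right)
state=R head=3 tape=11_[1]212___   (R,1)→(R,1,left)
state=R head=2 tape=11[_]1212___   (R,_)→(P,1,right)
state=P head=3 tape=111[1]212___   (P,1)→(P,1,right)
state=P head=4 tape=1111[2]12___   (P,2)→(R,_,right)
state=R head=5 tape=1111_[1]2___   (R,1)→(R,1,left)
state=R head=4 tape=1111[_]12___   (R,_)→(P,1,right)
state=P head=5 tape=11111[1]2___   (P,1)→(P,1,right)
state=P head=6 tape=111111[2]___   (P,2)→(R,_,right)
state=R head=7 tape=111111_[_]__   (R,_)→(P,1,right)
state=P head=8 tape=111111_1[_]_   (P,_)→(H,2,right)
state=H head=9 tape=111111_12[_]
The non-blank tape span at halt is 111111_12.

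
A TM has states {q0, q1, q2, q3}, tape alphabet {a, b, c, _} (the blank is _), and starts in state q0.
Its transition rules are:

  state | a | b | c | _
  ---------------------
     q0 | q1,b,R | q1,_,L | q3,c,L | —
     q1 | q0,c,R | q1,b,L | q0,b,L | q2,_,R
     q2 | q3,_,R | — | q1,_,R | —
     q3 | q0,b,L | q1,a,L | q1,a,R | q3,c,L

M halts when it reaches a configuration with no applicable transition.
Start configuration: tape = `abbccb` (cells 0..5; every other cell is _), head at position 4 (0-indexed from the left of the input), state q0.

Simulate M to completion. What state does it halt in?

q0

q0 | _abbc[c]b   read c → write c, move L, go to q3
q3 | _abb[c]cb   read c → write a, move R, go to q1
q1 | _abba[c]b   read c → write b, move L, go to q0
q0 | _abb[a]bb   read a → write b, move R, go to q1
q1 | _abbb[b]b   read b → write b, move L, go to q1
q1 | _abb[b]bb   read b → write b, move L, go to q1
q1 | _ab[b]bbb   read b → write b, move L, go to q1
q1 | _a[b]bbbb   read b → write b, move L, go to q1
q1 | _[a]bbbbb   read a → write c, move R, go to q0
q0 | _c[b]bbbb   read b → write _, move L, go to q1
q1 | _[c]_bbbb   read c → write b, move L, go to q0
q0 | [_]b_bbbb
No transition is defined for (q0, _); M halts in state q0.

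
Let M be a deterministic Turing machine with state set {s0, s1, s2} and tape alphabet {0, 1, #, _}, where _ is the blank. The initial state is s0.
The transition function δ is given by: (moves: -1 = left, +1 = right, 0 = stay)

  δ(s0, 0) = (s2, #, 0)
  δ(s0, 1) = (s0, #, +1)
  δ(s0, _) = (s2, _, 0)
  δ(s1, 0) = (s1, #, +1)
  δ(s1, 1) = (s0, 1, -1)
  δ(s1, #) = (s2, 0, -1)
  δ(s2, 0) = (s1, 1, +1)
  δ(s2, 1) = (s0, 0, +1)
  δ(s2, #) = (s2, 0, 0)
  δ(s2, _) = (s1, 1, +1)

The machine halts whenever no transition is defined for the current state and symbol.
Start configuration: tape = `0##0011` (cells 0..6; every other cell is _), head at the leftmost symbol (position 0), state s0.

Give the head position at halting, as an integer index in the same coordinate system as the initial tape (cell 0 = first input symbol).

4

s0 | [0]##0011   read 0 → write #, move 0, go to s2
s2 | [#]##0011   read # → write 0, move 0, go to s2
s2 | [0]##0011   read 0 → write 1, move +1, go to s1
s1 | 1[#]#0011   read # → write 0, move -1, go to s2
s2 | [1]0#0011   read 1 → write 0, move +1, go to s0
s0 | 0[0]#0011   read 0 → write #, move 0, go to s2
s2 | 0[#]#0011   read # → write 0, move 0, go to s2
s2 | 0[0]#0011   read 0 → write 1, move +1, go to s1
s1 | 01[#]0011   read # → write 0, move -1, go to s2
s2 | 0[1]00011   read 1 → write 0, move +1, go to s0
s0 | 00[0]0011   read 0 → write #, move 0, go to s2
s2 | 00[#]0011   read # → write 0, move 0, go to s2
s2 | 00[0]0011   read 0 → write 1, move +1, go to s1
s1 | 001[0]011   read 0 → write #, move +1, go to s1
s1 | 001#[0]11   read 0 → write #, move +1, go to s1
s1 | 001##[1]1   read 1 → write 1, move -1, go to s0
s0 | 001#[#]11
At halt the head is at cell 4.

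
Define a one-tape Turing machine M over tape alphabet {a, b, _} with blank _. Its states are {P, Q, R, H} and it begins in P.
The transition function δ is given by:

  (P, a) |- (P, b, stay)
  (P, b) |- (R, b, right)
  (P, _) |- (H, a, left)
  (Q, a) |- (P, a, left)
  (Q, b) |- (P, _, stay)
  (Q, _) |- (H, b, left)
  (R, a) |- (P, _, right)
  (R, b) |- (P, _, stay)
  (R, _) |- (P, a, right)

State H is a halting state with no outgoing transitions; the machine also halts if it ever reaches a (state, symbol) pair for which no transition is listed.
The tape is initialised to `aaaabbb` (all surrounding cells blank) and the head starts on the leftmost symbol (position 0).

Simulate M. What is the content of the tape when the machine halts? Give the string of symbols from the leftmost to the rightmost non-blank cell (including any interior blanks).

P | [a]aaabbb   read a → write b, move stay, go to P
P | [b]aaabbb   read b → write b, move right, go to R
R | b[a]aabbb   read a → write _, move right, go to P
P | b_[a]abbb   read a → write b, move stay, go to P
P | b_[b]abbb   read b → write b, move right, go to R
R | b_b[a]bbb   read a → write _, move right, go to P
P | b_b_[b]bb   read b → write b, move right, go to R
R | b_b_b[b]b   read b → write _, move stay, go to P
P | b_b_b[_]b   read _ → write a, move left, go to H
H | b_b_[b]ab
The non-blank tape span at halt is b_b_bab.

b_b_bab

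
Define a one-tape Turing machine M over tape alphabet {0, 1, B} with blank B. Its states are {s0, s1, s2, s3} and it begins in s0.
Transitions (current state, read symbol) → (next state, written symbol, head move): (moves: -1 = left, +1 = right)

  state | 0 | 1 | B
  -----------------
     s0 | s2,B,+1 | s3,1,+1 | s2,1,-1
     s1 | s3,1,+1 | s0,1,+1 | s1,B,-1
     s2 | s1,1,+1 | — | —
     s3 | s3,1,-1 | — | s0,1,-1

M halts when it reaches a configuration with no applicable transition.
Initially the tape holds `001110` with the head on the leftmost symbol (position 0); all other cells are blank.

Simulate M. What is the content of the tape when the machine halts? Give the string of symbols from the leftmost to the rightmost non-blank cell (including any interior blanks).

11110

state=s0 head=0 tape=[0]01110   (s0,0)→(s2,B,+1)
state=s2 head=1 tape=B[0]1110   (s2,0)→(s1,1,+1)
state=s1 head=2 tape=B1[1]110   (s1,1)→(s0,1,+1)
state=s0 head=3 tape=B11[1]10   (s0,1)→(s3,1,+1)
state=s3 head=4 tape=B111[1]0
The non-blank tape span at halt is 11110.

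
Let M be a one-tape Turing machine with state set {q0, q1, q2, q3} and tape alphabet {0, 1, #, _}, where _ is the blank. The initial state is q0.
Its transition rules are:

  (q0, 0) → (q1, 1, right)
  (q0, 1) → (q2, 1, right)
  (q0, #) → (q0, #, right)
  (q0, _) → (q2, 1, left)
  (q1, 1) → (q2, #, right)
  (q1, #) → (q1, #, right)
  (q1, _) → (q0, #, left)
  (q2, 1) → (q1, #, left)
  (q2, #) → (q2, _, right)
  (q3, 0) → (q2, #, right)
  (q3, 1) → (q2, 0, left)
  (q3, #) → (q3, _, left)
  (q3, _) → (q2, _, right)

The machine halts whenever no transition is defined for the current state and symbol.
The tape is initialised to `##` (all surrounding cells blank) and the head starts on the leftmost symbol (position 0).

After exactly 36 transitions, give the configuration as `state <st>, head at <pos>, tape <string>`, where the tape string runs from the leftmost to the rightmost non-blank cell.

q0 | [#]#_____   read # → write #, move right, go to q0
q0 | #[#]_____   read # → write #, move right, go to q0
q0 | ##[_]____   read _ → write 1, move left, go to q2
q2 | #[#]1____   read # → write _, move right, go to q2
q2 | #_[1]____   read 1 → write #, move left, go to q1
q1 | #[_]#____   read _ → write #, move left, go to q0
q0 | [#]##____   read # → write #, move right, go to q0
q0 | #[#]#____   read # → write #, move right, go to q0
q0 | ##[#]____   read # → write #, move right, go to q0
q0 | ###[_]___   read _ → write 1, move left, go to q2
q2 | ##[#]1___   read # → write _, move right, go to q2
q2 | ##_[1]___   read 1 → write #, move left, go to q1
q1 | ##[_]#___   read _ → write #, move left, go to q0
q0 | #[#]##___   read # → write #, move right, go to q0
q0 | ##[#]#___   read # → write #, move right, go to q0
q0 | ###[#]___   read # → write #, move right, go to q0
q0 | ####[_]__   read _ → write 1, move left, go to q2
q2 | ###[#]1__   read # → write _, move right, go to q2
q2 | ###_[1]__   read 1 → write #, move left, go to q1
q1 | ###[_]#__   read _ → write #, move left, go to q0
q0 | ##[#]##__   read # → write #, move right, go to q0
q0 | ###[#]#__   read # → write #, move right, go to q0
q0 | ####[#]__   read # → write #, move right, go to q0
q0 | #####[_]_   read _ → write 1, move left, go to q2
q2 | ####[#]1_   read # → write _, move right, go to q2
q2 | ####_[1]_   read 1 → write #, move left, go to q1
q1 | ####[_]#_   read _ → write #, move left, go to q0
q0 | ###[#]##_   read # → write #, move right, go to q0
q0 | ####[#]#_   read # → write #, move right, go to q0
q0 | #####[#]_   read # → write #, move right, go to q0
q0 | ######[_]   read _ → write 1, move left, go to q2
q2 | #####[#]1   read # → write _, move right, go to q2
q2 | #####_[1]   read 1 → write #, move left, go to q1
q1 | #####[_]#   read _ → write #, move left, go to q0
q0 | ####[#]##   read # → write #, move right, go to q0
q0 | #####[#]#   read # → write #, move right, go to q0
q0 | ######[#]
After 36 steps: state q0, head at 6, tape #######.

state q0, head at 6, tape #######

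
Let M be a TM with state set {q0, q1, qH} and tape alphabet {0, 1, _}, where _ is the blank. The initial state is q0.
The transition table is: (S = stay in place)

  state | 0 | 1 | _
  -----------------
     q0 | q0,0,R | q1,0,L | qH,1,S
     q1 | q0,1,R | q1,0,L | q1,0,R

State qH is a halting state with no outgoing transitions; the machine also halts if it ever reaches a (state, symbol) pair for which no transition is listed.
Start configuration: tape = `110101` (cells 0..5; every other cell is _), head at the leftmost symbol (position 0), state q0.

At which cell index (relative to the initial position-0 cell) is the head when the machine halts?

q0 | _[1]10101_   read 1 → write 0, move L, go to q1
q1 | [_]010101_   read _ → write 0, move R, go to q1
q1 | 0[0]10101_   read 0 → write 1, move R, go to q0
q0 | 01[1]0101_   read 1 → write 0, move L, go to q1
q1 | 0[1]00101_   read 1 → write 0, move L, go to q1
q1 | [0]000101_   read 0 → write 1, move R, go to q0
q0 | 1[0]00101_   read 0 → write 0, move R, go to q0
q0 | 10[0]0101_   read 0 → write 0, move R, go to q0
q0 | 100[0]101_   read 0 → write 0, move R, go to q0
q0 | 1000[1]01_   read 1 → write 0, move L, go to q1
q1 | 100[0]001_   read 0 → write 1, move R, go to q0
q0 | 1001[0]01_   read 0 → write 0, move R, go to q0
q0 | 10010[0]1_   read 0 → write 0, move R, go to q0
q0 | 100100[1]_   read 1 → write 0, move L, go to q1
q1 | 10010[0]0_   read 0 → write 1, move R, go to q0
q0 | 100101[0]_   read 0 → write 0, move R, go to q0
q0 | 1001010[_]   read _ → write 1, move S, go to qH
qH | 1001010[1]
At halt the head is at cell 6.

6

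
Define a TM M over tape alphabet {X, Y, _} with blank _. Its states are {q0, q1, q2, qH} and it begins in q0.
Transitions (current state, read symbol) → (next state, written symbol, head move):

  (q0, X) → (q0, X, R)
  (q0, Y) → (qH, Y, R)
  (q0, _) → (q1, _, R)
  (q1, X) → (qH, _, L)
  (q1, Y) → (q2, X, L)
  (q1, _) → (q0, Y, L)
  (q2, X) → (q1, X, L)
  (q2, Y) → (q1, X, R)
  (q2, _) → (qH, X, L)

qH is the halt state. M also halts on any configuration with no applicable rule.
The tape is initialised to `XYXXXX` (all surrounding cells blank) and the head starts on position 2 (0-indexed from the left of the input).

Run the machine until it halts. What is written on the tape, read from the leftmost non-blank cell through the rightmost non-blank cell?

XYXXXXXX

state=q0 head=2 tape=XY[X]XXX__   (q0,X)→(q0,X,R)
state=q0 head=3 tape=XYX[X]XX__   (q0,X)→(q0,X,R)
state=q0 head=4 tape=XYXX[X]X__   (q0,X)→(q0,X,R)
state=q0 head=5 tape=XYXXX[X]__   (q0,X)→(q0,X,R)
state=q0 head=6 tape=XYXXXX[_]_   (q0,_)→(q1,_,R)
state=q1 head=7 tape=XYXXXX_[_]   (q1,_)→(q0,Y,L)
state=q0 head=6 tape=XYXXXX[_]Y   (q0,_)→(q1,_,R)
state=q1 head=7 tape=XYXXXX_[Y]   (q1,Y)→(q2,X,L)
state=q2 head=6 tape=XYXXXX[_]X   (q2,_)→(qH,X,L)
state=qH head=5 tape=XYXXX[X]XX
The non-blank tape span at halt is XYXXXXXX.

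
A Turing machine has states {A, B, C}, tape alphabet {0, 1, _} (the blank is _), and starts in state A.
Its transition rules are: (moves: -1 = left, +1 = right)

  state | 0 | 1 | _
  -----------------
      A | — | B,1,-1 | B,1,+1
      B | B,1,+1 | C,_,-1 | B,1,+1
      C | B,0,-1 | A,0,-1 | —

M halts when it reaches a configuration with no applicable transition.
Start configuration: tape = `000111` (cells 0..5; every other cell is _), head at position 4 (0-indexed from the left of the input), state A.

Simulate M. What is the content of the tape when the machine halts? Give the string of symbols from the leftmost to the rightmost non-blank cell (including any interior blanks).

10_0_1

A | __0001[1]1   read 1 → write 1, move -1, go to B
B | __000[1]11   read 1 → write _, move -1, go to C
C | __00[0]_11   read 0 → write 0, move -1, go to B
B | __0[0]0_11   read 0 → write 1, move +1, go to B
B | __01[0]_11   read 0 → write 1, move +1, go to B
B | __011[_]11   read _ → write 1, move +1, go to B
B | __0111[1]1   read 1 → write _, move -1, go to C
C | __011[1]_1   read 1 → write 0, move -1, go to A
A | __01[1]0_1   read 1 → write 1, move -1, go to B
B | __0[1]10_1   read 1 → write _, move -1, go to C
C | __[0]_10_1   read 0 → write 0, move -1, go to B
B | _[_]0_10_1   read _ → write 1, move +1, go to B
B | _1[0]_10_1   read 0 → write 1, move +1, go to B
B | _11[_]10_1   read _ → write 1, move +1, go to B
B | _111[1]0_1   read 1 → write _, move -1, go to C
C | _11[1]_0_1   read 1 → write 0, move -1, go to A
A | _1[1]0_0_1   read 1 → write 1, move -1, go to B
B | _[1]10_0_1   read 1 → write _, move -1, go to C
C | [_]_10_0_1
The non-blank tape span at halt is 10_0_1.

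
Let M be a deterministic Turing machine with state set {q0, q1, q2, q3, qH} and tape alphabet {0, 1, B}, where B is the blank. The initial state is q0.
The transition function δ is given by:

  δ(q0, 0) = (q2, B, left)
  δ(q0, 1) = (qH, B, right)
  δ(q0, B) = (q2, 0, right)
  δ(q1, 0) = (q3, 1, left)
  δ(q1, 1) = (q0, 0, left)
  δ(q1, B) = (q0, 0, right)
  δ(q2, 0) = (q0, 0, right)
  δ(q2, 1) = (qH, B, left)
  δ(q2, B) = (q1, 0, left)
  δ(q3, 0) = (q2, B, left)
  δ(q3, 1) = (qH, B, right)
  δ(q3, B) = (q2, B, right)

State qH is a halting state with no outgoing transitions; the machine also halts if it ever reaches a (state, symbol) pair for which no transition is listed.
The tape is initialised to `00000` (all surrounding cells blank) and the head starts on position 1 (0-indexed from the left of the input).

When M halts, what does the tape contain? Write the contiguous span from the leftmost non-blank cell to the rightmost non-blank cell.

00000B0

q0 | 0[0]000BB   read 0 → write B, move left, go to q2
q2 | [0]B000BB   read 0 → write 0, move right, go to q0
q0 | 0[B]000BB   read B → write 0, move right, go to q2
q2 | 00[0]00BB   read 0 → write 0, move right, go to q0
q0 | 000[0]0BB   read 0 → write B, move left, go to q2
q2 | 00[0]B0BB   read 0 → write 0, move right, go to q0
q0 | 000[B]0BB   read B → write 0, move right, go to q2
q2 | 0000[0]BB   read 0 → write 0, move right, go to q0
q0 | 00000[B]B   read B → write 0, move right, go to q2
q2 | 000000[B]   read B → write 0, move left, go to q1
q1 | 00000[0]0   read 0 → write 1, move left, go to q3
q3 | 0000[0]10   read 0 → write B, move left, go to q2
q2 | 000[0]B10   read 0 → write 0, move right, go to q0
q0 | 0000[B]10   read B → write 0, move right, go to q2
q2 | 00000[1]0   read 1 → write B, move left, go to qH
qH | 0000[0]B0
The non-blank tape span at halt is 00000B0.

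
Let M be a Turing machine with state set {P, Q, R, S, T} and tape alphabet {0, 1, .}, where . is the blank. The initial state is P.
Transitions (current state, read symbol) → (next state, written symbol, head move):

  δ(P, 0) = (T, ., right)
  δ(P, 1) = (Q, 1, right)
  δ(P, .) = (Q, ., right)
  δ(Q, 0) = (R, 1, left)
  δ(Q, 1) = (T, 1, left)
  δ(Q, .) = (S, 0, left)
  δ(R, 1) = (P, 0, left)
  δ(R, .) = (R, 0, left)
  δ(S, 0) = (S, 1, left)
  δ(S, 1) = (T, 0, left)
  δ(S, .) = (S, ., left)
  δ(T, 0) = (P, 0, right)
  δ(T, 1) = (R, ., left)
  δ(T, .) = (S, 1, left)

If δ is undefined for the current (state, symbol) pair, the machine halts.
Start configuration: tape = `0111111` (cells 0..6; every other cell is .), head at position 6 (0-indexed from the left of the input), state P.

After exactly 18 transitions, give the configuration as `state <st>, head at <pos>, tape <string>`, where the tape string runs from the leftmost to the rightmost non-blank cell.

P | 011111[1].   read 1 → write 1, move right, go to Q
Q | 0111111[.]   read . → write 0, move left, go to S
S | 011111[1]0   read 1 → write 0, move left, go to T
T | 01111[1]00   read 1 → write ., move left, go to R
R | 0111[1].00   read 1 → write 0, move left, go to P
P | 011[1]0.00   read 1 → write 1, move right, go to Q
Q | 0111[0].00   read 0 → write 1, move left, go to R
R | 011[1]1.00   read 1 → write 0, move left, go to P
P | 01[1]01.00   read 1 → write 1, move right, go to Q
Q | 011[0]1.00   read 0 → write 1, move left, go to R
R | 01[1]11.00   read 1 → write 0, move left, go to P
P | 0[1]011.00   read 1 → write 1, move right, go to Q
Q | 01[0]11.00   read 0 → write 1, move left, go to R
R | 0[1]111.00   read 1 → write 0, move left, go to P
P | [0]0111.00   read 0 → write ., move right, go to T
T | .[0]111.00   read 0 → write 0, move right, go to P
P | .0[1]11.00   read 1 → write 1, move right, go to Q
Q | .01[1]1.00   read 1 → write 1, move left, go to T
T | .0[1]11.00
After 18 steps: state T, head at 2, tape 0111.00.

state T, head at 2, tape 0111.00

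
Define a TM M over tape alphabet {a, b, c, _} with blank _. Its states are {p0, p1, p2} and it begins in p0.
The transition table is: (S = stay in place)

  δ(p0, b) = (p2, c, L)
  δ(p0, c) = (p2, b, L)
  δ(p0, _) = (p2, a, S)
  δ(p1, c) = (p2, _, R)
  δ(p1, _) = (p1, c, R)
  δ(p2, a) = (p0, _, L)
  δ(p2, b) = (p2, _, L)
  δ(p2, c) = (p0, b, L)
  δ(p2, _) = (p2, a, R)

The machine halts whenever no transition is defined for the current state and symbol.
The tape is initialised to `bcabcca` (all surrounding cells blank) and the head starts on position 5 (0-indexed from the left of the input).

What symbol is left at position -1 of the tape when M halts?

a

state=p0 head=5 tape=_bcabc[c]a   (p0,c)→(p2,b,L)
state=p2 head=4 tape=_bcab[c]ba   (p2,c)→(p0,b,L)
state=p0 head=3 tape=_bca[b]bba   (p0,b)→(p2,c,L)
state=p2 head=2 tape=_bc[a]cbba   (p2,a)→(p0,_,L)
state=p0 head=1 tape=_b[c]_cbba   (p0,c)→(p2,b,L)
state=p2 head=0 tape=_[b]b_cbba   (p2,b)→(p2,_,L)
state=p2 head=-1 tape=[_]_b_cbba   (p2,_)→(p2,a,R)
state=p2 head=0 tape=a[_]b_cbba   (p2,_)→(p2,a,R)
state=p2 head=1 tape=aa[b]_cbba   (p2,b)→(p2,_,L)
state=p2 head=0 tape=a[a]__cbba   (p2,a)→(p0,_,L)
state=p0 head=-1 tape=[a]___cbba
Cell -1 holds a when M halts.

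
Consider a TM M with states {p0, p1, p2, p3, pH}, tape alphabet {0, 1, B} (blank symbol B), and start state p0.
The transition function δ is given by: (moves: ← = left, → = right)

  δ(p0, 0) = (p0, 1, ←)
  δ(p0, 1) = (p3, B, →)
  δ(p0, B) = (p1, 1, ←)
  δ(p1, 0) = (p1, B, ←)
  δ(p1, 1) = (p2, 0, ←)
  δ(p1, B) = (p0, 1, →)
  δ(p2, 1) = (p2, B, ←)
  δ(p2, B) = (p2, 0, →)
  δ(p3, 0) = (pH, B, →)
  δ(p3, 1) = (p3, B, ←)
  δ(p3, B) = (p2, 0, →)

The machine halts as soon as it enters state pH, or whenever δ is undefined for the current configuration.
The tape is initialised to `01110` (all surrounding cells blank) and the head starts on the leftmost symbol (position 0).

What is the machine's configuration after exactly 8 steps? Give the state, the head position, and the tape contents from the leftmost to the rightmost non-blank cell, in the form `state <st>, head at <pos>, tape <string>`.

state=p0 head=0 tape=BB[0]1110   (p0,0)→(p0,1,←)
state=p0 head=-1 tape=B[B]11110   (p0,B)→(p1,1,←)
state=p1 head=-2 tape=[B]111110   (p1,B)→(p0,1,→)
state=p0 head=-1 tape=1[1]11110   (p0,1)→(p3,B,→)
state=p3 head=0 tape=1B[1]1110   (p3,1)→(p3,B,←)
state=p3 head=-1 tape=1[B]B1110   (p3,B)→(p2,0,→)
state=p2 head=0 tape=10[B]1110   (p2,B)→(p2,0,→)
state=p2 head=1 tape=100[1]110   (p2,1)→(p2,B,←)
state=p2 head=0 tape=10[0]B110
After 8 steps: state p2, head at 0, tape 100B110.

state p2, head at 0, tape 100B110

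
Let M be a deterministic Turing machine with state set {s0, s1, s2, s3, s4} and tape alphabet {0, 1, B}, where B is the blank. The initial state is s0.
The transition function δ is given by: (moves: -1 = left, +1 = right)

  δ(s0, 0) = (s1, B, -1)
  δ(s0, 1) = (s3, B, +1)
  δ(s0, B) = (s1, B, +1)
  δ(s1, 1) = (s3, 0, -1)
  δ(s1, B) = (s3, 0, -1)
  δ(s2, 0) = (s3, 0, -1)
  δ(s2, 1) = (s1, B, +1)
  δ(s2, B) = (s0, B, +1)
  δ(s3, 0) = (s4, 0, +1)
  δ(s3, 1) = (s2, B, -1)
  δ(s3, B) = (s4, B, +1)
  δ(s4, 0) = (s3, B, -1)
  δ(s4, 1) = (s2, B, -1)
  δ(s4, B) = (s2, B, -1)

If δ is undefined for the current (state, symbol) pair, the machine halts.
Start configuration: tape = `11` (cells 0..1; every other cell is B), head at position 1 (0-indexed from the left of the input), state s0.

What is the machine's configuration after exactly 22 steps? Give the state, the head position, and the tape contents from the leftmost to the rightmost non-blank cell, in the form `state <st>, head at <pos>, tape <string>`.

state s3, head at 5, tape 1

state=s0 head=1 tape=1[1]BBBBB   (s0,1)→(s3,B,+1)
state=s3 head=2 tape=1B[B]BBBB   (s3,B)→(s4,B,+1)
state=s4 head=3 tape=1BB[B]BBB   (s4,B)→(s2,B,-1)
state=s2 head=2 tape=1B[B]BBBB   (s2,B)→(s0,B,+1)
state=s0 head=3 tape=1BB[B]BBB   (s0,B)→(s1,B,+1)
state=s1 head=4 tape=1BBB[B]BB   (s1,B)→(s3,0,-1)
state=s3 head=3 tape=1BB[B]0BB   (s3,B)→(s4,B,+1)
state=s4 head=4 tape=1BBB[0]BB   (s4,0)→(s3,B,-1)
state=s3 head=3 tape=1BB[B]BBB   (s3,B)→(s4,B,+1)
state=s4 head=4 tape=1BBB[B]BB   (s4,B)→(s2,B,-1)
state=s2 head=3 tape=1BB[B]BBB   (s2,B)→(s0,B,+1)
state=s0 head=4 tape=1BBB[B]BB   (s0,B)→(s1,B,+1)
state=s1 head=5 tape=1BBBB[B]B   (s1,B)→(s3,0,-1)
state=s3 head=4 tape=1BBB[B]0B   (s3,B)→(s4,B,+1)
state=s4 head=5 tape=1BBBB[0]B   (s4,0)→(s3,B,-1)
state=s3 head=4 tape=1BBB[B]BB   (s3,B)→(s4,B,+1)
state=s4 head=5 tape=1BBBB[B]B   (s4,B)→(s2,B,-1)
state=s2 head=4 tape=1BBB[B]BB   (s2,B)→(s0,B,+1)
state=s0 head=5 tape=1BBBB[B]B   (s0,B)→(s1,B,+1)
state=s1 head=6 tape=1BBBBB[B]   (s1,B)→(s3,0,-1)
state=s3 head=5 tape=1BBBB[B]0   (s3,B)→(s4,B,+1)
state=s4 head=6 tape=1BBBBB[0]   (s4,0)→(s3,B,-1)
state=s3 head=5 tape=1BBBB[B]B
After 22 steps: state s3, head at 5, tape 1.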